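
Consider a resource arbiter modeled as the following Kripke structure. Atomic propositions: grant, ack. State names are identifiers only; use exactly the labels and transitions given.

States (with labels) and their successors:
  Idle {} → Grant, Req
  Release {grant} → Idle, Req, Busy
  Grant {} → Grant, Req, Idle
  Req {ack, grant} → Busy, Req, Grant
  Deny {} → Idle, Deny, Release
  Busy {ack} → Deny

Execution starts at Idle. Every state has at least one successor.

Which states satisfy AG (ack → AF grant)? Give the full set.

none

States satisfying ack → AF grant: {Idle, Release, Grant, Req, Deny}.
States satisfying AG (ack → AF grant): ∅.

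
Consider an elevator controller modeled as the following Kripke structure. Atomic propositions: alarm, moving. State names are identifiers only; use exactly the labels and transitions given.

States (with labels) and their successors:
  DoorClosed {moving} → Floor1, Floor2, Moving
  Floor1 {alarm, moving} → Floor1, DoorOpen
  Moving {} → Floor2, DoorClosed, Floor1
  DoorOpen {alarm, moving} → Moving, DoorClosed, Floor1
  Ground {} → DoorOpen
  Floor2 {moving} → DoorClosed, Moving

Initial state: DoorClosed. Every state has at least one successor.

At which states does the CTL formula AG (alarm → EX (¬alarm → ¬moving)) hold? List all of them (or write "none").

{DoorClosed, Floor1, Moving, DoorOpen, Ground, Floor2}

States satisfying alarm → EX (¬alarm → ¬moving): {DoorClosed, Floor1, Moving, DoorOpen, Ground, Floor2}.
States satisfying AG (alarm → EX (¬alarm → ¬moving)): {DoorClosed, Floor1, Moving, DoorOpen, Ground, Floor2}.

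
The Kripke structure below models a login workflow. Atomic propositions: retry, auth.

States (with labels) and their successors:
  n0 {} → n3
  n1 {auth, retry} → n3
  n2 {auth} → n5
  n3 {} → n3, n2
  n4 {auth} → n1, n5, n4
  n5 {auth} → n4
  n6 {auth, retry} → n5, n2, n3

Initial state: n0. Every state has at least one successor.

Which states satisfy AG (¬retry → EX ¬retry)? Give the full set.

{n0, n1, n2, n3, n4, n5, n6}

States satisfying ¬retry → EX ¬retry: {n0, n1, n2, n3, n4, n5, n6}.
States satisfying AG (¬retry → EX ¬retry): {n0, n1, n2, n3, n4, n5, n6}.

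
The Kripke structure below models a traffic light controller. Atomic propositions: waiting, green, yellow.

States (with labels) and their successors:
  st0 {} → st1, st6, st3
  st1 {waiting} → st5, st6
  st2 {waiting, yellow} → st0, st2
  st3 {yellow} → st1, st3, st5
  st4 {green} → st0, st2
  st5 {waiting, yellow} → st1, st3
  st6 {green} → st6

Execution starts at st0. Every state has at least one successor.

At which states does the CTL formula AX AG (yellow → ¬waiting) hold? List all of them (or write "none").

{st6}

States satisfying AG (yellow → ¬waiting): {st6}.
States satisfying AX AG (yellow → ¬waiting): {st6}.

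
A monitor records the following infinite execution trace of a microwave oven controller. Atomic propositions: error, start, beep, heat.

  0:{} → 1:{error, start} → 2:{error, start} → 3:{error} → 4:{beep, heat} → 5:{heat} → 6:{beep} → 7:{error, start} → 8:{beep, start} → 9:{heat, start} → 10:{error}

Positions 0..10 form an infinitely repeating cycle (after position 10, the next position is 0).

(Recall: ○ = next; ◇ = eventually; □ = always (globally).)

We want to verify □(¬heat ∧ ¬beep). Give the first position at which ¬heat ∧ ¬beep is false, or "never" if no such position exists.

Check ¬heat ∧ ¬beep at each position in order: 0 ✓, 1 ✓, 2 ✓, 3 ✓.
At position 4 the labels are {beep, heat}, so ¬heat ∧ ¬beep is false there. This is the first violation.

4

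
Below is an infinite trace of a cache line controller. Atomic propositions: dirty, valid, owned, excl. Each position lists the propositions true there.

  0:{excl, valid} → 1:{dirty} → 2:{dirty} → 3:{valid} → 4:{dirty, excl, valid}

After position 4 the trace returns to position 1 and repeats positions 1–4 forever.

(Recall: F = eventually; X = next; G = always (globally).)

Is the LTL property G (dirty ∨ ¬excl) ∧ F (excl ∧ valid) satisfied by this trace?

dirty ∨ ¬excl must hold at every position from 0 onward. It fails at position 0, so G (dirty ∨ ¬excl) is false.
excl ∧ valid holds at position 0, which is reachable from 0, so F (excl ∧ valid) holds.
At position 0: G (dirty ∨ ¬excl) is false; F (excl ∧ valid) is true; so G (dirty ∨ ¬excl) ∧ F (excl ∧ valid) is false.

No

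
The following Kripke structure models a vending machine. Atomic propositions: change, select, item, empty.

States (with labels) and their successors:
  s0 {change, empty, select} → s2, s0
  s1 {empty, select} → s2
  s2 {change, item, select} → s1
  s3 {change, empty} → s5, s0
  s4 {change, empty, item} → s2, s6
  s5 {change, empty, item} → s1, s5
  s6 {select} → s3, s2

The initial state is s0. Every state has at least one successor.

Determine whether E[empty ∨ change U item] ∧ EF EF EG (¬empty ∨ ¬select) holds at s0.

No

States satisfying empty ∨ change: {s0, s1, s2, s3, s4, s5}.
States satisfying item: {s2, s4, s5}.
States satisfying E[empty ∨ change U item]: {s0, s1, s2, s3, s4, s5}.
States satisfying EF EG (¬empty ∨ ¬select): {s3, s4, s5, s6}.
States satisfying EF EF EG (¬empty ∨ ¬select): {s3, s4, s5, s6}.
States satisfying E[empty ∨ change U item] ∧ EF EF EG (¬empty ∨ ¬select): {s3, s4, s5}.
s0 ∉ Sat(E[empty ∨ change U item] ∧ EF EF EG (¬empty ∨ ¬select)).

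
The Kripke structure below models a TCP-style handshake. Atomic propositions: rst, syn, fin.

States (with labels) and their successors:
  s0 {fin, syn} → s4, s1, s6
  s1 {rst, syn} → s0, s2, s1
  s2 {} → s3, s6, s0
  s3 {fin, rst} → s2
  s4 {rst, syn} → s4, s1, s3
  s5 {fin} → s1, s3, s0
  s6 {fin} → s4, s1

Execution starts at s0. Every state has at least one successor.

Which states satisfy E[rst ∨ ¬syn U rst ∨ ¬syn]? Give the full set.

{s1, s2, s3, s4, s5, s6}

States satisfying rst ∨ ¬syn: {s1, s2, s3, s4, s5, s6}.
States satisfying E[rst ∨ ¬syn U rst ∨ ¬syn]: {s1, s2, s3, s4, s5, s6}.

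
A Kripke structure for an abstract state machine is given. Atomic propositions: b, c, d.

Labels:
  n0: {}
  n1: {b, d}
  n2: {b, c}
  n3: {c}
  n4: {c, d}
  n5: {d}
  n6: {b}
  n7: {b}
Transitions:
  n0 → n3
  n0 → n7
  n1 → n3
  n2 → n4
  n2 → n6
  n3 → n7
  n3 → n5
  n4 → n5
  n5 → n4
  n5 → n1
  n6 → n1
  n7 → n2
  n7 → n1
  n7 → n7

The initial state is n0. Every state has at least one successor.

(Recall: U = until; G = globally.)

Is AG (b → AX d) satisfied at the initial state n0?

Does not hold

States satisfying b → AX d: {n0, n3, n4, n5, n6}.
States satisfying AG (b → AX d): ∅.
n1 is reachable from n0 and violates b → AX d, so AG fails at n0.
n0 ∉ Sat(AG (b → AX d)).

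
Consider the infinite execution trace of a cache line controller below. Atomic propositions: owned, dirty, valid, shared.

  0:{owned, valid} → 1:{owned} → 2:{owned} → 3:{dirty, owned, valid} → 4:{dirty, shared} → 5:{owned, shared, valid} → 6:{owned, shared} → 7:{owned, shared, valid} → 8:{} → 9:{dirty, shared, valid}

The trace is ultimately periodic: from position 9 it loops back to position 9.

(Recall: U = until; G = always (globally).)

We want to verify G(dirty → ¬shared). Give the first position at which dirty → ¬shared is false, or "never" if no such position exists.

4

Check dirty → ¬shared at each position in order: 0 ✓, 1 ✓, 2 ✓, 3 ✓.
At position 4 the labels are {dirty, shared}, so dirty → ¬shared is false there. This is the first violation.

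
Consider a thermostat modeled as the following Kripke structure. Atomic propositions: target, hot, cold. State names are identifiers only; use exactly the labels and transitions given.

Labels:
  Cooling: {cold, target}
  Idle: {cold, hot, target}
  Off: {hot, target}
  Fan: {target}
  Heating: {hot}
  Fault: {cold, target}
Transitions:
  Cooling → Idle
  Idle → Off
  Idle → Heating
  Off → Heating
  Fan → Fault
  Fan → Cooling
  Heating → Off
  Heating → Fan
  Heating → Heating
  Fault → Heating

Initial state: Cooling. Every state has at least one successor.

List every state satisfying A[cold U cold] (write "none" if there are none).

{Cooling, Idle, Fault}

States satisfying cold: {Cooling, Idle, Fault}.
States satisfying A[cold U cold]: {Cooling, Idle, Fault}.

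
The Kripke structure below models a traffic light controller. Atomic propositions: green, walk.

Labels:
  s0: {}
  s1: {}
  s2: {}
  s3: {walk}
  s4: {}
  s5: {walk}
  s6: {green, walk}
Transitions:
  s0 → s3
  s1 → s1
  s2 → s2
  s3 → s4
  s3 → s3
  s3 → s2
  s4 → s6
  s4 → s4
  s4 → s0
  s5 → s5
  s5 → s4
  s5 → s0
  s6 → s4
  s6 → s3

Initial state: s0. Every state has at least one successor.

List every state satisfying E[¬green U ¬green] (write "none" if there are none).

States satisfying ¬green: {s0, s1, s2, s3, s4, s5}.
States satisfying E[¬green U ¬green]: {s0, s1, s2, s3, s4, s5}.

{s0, s1, s2, s3, s4, s5}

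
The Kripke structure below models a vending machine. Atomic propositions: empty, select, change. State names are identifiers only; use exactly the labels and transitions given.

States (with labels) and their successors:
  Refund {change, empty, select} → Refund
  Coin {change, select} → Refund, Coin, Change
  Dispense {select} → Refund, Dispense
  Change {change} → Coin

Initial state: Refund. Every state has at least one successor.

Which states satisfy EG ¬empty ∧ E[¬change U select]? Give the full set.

{Coin, Dispense}

States satisfying ¬empty: {Coin, Dispense, Change}.
States satisfying EG ¬empty: {Coin, Dispense, Change}.
States satisfying ¬change: {Dispense}.
States satisfying select: {Refund, Coin, Dispense}.
States satisfying E[¬change U select]: {Refund, Coin, Dispense}.
States satisfying EG ¬empty ∧ E[¬change U select]: {Coin, Dispense}.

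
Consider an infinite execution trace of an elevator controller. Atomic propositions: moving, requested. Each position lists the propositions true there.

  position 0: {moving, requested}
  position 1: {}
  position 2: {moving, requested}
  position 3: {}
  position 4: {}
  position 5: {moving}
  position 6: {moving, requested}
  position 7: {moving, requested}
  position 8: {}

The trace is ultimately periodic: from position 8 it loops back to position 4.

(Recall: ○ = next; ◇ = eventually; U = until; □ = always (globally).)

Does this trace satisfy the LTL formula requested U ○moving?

Holds

Walking from position 0: ○moving first holds at position 1, and requested holds at every earlier position along the way, so requested U ○moving holds.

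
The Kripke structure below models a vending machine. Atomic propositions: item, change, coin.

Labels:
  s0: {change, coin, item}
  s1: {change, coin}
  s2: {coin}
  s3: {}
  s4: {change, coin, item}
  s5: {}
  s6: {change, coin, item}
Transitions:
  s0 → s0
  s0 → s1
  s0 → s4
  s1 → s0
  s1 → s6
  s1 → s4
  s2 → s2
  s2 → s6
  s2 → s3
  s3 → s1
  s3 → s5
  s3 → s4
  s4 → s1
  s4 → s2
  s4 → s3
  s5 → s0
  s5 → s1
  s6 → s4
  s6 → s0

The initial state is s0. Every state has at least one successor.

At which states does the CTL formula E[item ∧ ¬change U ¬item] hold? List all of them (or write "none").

{s1, s2, s3, s5}

States satisfying item ∧ ¬change: ∅.
States satisfying ¬item: {s1, s2, s3, s5}.
States satisfying E[item ∧ ¬change U ¬item]: {s1, s2, s3, s5}.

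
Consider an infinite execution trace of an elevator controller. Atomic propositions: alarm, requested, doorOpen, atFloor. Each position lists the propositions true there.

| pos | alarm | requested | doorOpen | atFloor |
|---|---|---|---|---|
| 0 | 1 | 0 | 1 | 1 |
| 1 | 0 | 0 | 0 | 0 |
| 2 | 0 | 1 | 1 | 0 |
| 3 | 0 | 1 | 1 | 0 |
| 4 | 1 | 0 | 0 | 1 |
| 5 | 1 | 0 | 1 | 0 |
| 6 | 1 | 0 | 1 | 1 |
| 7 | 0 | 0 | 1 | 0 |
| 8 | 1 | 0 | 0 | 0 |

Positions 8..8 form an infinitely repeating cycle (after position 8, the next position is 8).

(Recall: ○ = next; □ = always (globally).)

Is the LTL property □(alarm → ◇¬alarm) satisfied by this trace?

Does not hold

alarm → ◇¬alarm must hold at every position from 0 onward. It fails at position 8, so □(alarm → ◇¬alarm) is false.
Positions where alarm holds: 0, 4, 5, 6, 8.
Check ◇¬alarm at each: 0→ok, 4→ok, 5→ok, 6→ok, 8→fails.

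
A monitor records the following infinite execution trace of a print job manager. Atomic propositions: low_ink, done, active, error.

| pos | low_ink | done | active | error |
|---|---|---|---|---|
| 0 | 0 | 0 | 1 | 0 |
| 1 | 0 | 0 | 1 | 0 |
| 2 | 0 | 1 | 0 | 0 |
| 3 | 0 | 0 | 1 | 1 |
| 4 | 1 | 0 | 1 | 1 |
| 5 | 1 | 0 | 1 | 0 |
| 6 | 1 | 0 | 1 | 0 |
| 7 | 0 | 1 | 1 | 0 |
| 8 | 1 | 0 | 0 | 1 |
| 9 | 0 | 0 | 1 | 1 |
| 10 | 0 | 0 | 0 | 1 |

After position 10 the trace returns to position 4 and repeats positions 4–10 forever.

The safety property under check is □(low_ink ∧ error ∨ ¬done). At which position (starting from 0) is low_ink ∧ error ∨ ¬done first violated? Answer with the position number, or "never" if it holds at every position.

Check low_ink ∧ error ∨ ¬done at each position in order: 0 ✓, 1 ✓.
At position 2 the labels are {done}, so low_ink ∧ error ∨ ¬done is false there. This is the first violation.

2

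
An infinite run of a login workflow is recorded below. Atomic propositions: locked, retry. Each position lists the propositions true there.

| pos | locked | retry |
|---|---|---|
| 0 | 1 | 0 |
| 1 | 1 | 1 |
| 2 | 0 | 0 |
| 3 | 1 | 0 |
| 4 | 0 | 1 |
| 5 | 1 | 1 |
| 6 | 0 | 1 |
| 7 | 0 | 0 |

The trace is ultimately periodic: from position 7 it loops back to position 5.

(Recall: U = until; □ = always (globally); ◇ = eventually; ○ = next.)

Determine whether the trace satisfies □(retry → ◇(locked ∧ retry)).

retry → ◇(locked ∧ retry) holds at every position 0..7, and those are all positions ever visited, so □(retry → ◇(locked ∧ retry)) holds.
Positions where retry holds: 1, 4, 5, 6.
Check ◇(locked ∧ retry) at each: 1→ok, 4→ok, 5→ok, 6→ok.

Satisfied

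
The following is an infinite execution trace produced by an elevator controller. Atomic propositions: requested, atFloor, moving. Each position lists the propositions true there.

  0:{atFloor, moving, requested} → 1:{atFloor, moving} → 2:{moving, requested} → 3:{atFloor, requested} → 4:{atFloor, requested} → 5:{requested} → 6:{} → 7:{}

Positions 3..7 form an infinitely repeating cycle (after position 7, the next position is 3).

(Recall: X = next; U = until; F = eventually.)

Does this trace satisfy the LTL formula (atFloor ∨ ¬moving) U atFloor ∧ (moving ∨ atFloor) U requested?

Walking from position 0: atFloor first holds at position 0, and atFloor ∨ ¬moving holds at every earlier position along the way, so (atFloor ∨ ¬moving) U atFloor holds.
Walking from position 0: requested first holds at position 0, and moving ∨ atFloor holds at every earlier position along the way, so (moving ∨ atFloor) U requested holds.
At position 0: (atFloor ∨ ¬moving) U atFloor is true; (moving ∨ atFloor) U requested is true; so (atFloor ∨ ¬moving) U atFloor ∧ (moving ∨ atFloor) U requested is true.

Yes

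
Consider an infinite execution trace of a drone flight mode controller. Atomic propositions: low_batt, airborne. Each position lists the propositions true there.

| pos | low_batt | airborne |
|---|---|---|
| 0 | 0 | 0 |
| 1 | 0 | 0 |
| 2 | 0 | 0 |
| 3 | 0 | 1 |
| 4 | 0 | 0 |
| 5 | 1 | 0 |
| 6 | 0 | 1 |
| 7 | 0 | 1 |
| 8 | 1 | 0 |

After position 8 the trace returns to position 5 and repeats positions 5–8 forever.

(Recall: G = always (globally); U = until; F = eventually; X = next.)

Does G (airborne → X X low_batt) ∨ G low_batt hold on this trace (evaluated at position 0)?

Satisfied

airborne → X X low_batt holds at every position 0..8, and those are all positions ever visited, so G (airborne → X X low_batt) holds.
Positions where airborne holds: 3, 6, 7.
Check X X low_batt at each: 3→ok, 6→ok, 7→ok.
low_batt must hold at every position from 0 onward. It fails at position 0, so G low_batt is false.
At position 0: G (airborne → X X low_batt) is true; G low_batt is false; so G (airborne → X X low_batt) ∨ G low_batt is true.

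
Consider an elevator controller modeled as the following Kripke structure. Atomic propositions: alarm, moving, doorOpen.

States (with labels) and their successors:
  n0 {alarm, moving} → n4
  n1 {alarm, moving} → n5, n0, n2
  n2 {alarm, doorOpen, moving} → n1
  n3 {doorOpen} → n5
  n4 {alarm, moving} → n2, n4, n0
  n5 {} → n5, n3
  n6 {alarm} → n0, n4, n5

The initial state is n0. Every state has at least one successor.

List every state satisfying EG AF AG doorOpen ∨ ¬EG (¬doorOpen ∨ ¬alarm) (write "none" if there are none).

States satisfying AF AG doorOpen: ∅.
States satisfying EG AF AG doorOpen: ∅.
States satisfying ¬doorOpen ∨ ¬alarm: {n0, n1, n3, n4, n5, n6}.
States satisfying EG (¬doorOpen ∨ ¬alarm): {n0, n1, n3, n4, n5, n6}.
States satisfying ¬EG (¬doorOpen ∨ ¬alarm): {n2}.
States satisfying EG AF AG doorOpen ∨ ¬EG (¬doorOpen ∨ ¬alarm): {n2}.

{n2}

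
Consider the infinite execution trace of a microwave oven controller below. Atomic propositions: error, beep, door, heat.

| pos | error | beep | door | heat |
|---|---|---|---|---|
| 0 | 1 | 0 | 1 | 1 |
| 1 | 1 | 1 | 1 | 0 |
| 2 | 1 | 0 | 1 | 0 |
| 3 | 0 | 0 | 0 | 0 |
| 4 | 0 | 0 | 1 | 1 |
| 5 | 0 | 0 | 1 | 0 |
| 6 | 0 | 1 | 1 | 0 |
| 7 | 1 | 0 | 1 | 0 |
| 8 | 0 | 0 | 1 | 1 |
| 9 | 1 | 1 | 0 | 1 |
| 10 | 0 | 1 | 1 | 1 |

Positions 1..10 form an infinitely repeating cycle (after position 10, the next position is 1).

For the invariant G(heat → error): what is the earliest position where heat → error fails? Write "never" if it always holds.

4

Check heat → error at each position in order: 0 ✓, 1 ✓, 2 ✓, 3 ✓.
At position 4 the labels are {door, heat}, so heat → error is false there. This is the first violation.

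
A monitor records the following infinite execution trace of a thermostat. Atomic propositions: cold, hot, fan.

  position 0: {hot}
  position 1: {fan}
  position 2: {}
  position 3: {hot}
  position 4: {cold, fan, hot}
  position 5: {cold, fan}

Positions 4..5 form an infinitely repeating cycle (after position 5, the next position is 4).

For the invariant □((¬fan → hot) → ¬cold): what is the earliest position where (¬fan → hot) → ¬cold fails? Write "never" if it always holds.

4

Check (¬fan → hot) → ¬cold at each position in order: 0 ✓, 1 ✓, 2 ✓, 3 ✓.
At position 4 the labels are {cold, fan, hot}, so (¬fan → hot) → ¬cold is false there. This is the first violation.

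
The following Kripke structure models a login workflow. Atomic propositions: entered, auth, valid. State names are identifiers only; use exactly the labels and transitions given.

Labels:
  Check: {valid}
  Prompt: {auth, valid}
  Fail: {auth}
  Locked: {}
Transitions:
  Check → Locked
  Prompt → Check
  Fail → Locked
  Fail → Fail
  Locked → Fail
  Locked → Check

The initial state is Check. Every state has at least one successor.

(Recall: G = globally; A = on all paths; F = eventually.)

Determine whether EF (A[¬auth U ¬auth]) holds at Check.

States satisfying A[¬auth U ¬auth]: {Check, Locked}.
States satisfying EF (A[¬auth U ¬auth]): {Check, Prompt, Fail, Locked}.
Some path from Check reaches a state where A[¬auth U ¬auth] holds.
Check ∈ Sat(EF (A[¬auth U ¬auth])).

Holds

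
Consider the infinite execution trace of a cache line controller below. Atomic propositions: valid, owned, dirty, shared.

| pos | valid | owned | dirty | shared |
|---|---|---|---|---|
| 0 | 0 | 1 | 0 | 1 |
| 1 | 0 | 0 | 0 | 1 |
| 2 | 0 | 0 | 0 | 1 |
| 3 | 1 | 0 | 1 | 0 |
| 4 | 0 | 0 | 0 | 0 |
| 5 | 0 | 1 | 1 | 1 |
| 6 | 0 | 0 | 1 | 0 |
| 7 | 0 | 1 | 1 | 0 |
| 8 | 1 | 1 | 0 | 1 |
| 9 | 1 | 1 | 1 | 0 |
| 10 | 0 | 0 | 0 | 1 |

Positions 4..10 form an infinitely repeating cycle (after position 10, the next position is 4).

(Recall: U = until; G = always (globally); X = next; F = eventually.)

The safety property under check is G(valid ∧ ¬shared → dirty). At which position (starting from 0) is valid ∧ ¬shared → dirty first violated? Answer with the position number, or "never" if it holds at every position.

never

valid ∧ ¬shared → dirty holds at every position 0..10, and those are all the positions the trace ever visits, so the invariant G(valid ∧ ¬shared → dirty) is never violated.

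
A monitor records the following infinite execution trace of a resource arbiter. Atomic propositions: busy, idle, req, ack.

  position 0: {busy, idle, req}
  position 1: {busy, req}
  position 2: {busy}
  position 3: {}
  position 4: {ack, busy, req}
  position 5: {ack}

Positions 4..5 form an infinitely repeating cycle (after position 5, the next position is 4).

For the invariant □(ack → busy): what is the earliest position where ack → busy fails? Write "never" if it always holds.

Check ack → busy at each position in order: 0 ✓, 1 ✓, 2 ✓, 3 ✓, 4 ✓.
At position 5 the labels are {ack}, so ack → busy is false there. This is the first violation.

5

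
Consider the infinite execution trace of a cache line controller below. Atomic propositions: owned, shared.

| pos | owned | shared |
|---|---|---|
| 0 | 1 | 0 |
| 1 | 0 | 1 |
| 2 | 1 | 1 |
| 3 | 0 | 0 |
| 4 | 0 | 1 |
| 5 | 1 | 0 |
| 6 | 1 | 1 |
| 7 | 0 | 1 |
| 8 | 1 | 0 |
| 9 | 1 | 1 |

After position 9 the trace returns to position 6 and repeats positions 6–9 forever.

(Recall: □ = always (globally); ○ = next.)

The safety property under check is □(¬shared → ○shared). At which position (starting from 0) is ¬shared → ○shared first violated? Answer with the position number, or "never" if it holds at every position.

¬shared → ○shared holds at every position 0..9, and those are all the positions the trace ever visits, so the invariant □(¬shared → ○shared) is never violated.

never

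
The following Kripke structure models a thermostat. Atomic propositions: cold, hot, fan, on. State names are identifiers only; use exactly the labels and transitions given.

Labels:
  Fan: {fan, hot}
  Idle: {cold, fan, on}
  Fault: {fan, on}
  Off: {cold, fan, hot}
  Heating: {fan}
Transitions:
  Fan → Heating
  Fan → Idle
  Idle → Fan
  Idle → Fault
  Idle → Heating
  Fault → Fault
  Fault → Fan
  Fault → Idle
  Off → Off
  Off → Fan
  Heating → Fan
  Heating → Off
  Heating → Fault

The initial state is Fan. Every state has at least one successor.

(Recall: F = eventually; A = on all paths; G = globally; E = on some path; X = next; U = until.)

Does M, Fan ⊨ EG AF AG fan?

Holds

States satisfying AF AG fan: {Fan, Idle, Fault, Off, Heating}.
States satisfying EG AF AG fan: {Fan, Idle, Fault, Off, Heating}.
Fan ∈ Sat(EG AF AG fan).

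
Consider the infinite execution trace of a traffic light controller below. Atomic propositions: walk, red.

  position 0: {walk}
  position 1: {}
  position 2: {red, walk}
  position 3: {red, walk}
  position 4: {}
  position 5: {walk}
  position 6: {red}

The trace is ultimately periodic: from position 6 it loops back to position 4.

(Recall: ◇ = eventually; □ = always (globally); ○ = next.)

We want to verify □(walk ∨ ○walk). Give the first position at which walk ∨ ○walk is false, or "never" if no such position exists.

Check walk ∨ ○walk at each position in order: 0 ✓, 1 ✓, 2 ✓, 3 ✓, 4 ✓, 5 ✓.
At position 6 the labels are {red} and the next position 4 has {}, so walk ∨ ○walk is false there. This is the first violation.

6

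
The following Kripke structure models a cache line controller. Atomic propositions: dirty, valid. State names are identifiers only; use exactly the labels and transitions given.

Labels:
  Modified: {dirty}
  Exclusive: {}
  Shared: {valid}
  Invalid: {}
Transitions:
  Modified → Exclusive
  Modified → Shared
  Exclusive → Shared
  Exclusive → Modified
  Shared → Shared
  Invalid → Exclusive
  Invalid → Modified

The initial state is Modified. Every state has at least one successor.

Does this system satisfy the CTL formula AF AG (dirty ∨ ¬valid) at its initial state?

No

States satisfying AG (dirty ∨ ¬valid): ∅.
States satisfying AF AG (dirty ∨ ¬valid): ∅.
There is a path from Modified along which AG (dirty ∨ ¬valid) never holds.
Modified ∉ Sat(AF AG (dirty ∨ ¬valid)).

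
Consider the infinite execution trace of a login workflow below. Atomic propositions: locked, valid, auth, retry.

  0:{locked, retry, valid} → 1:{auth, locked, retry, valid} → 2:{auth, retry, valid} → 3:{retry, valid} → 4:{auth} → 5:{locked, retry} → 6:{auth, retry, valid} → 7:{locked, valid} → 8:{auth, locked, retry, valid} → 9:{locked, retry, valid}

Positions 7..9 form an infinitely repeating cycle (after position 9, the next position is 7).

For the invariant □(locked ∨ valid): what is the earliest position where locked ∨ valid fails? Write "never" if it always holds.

Check locked ∨ valid at each position in order: 0 ✓, 1 ✓, 2 ✓, 3 ✓.
At position 4 the labels are {auth}, so locked ∨ valid is false there. This is the first violation.

4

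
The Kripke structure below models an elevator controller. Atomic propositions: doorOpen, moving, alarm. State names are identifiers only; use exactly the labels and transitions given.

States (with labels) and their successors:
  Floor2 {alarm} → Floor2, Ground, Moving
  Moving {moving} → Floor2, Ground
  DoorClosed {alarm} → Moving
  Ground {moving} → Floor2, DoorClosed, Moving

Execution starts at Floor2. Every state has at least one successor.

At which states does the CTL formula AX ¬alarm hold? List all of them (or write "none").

States satisfying ¬alarm: {Moving, Ground}.
States satisfying AX ¬alarm: {DoorClosed}.

{DoorClosed}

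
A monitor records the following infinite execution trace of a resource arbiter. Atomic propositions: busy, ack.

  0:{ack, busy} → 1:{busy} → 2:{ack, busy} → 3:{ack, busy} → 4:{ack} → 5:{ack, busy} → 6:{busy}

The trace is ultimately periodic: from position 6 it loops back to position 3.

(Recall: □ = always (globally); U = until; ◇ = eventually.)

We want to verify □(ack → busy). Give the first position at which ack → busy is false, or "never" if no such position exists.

Check ack → busy at each position in order: 0 ✓, 1 ✓, 2 ✓, 3 ✓.
At position 4 the labels are {ack}, so ack → busy is false there. This is the first violation.

4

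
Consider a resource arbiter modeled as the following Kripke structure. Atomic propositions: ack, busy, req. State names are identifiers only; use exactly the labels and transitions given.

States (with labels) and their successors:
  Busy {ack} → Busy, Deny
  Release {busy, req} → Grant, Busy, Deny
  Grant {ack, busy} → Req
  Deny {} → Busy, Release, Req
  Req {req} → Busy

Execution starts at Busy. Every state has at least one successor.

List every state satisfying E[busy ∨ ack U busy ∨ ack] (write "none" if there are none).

{Busy, Release, Grant}

States satisfying busy ∨ ack: {Busy, Release, Grant}.
States satisfying E[busy ∨ ack U busy ∨ ack]: {Busy, Release, Grant}.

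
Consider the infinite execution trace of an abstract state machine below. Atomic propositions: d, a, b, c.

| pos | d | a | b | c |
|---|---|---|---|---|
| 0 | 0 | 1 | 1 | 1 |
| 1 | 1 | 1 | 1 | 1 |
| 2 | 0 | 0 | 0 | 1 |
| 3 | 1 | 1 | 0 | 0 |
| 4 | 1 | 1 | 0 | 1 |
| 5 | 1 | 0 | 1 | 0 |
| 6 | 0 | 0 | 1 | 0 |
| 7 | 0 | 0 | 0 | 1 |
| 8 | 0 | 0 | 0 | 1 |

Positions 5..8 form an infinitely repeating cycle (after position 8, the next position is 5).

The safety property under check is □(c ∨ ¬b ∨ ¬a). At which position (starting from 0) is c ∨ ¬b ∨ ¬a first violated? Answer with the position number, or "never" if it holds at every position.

never

c ∨ ¬b ∨ ¬a holds at every position 0..8, and those are all the positions the trace ever visits, so the invariant □(c ∨ ¬b ∨ ¬a) is never violated.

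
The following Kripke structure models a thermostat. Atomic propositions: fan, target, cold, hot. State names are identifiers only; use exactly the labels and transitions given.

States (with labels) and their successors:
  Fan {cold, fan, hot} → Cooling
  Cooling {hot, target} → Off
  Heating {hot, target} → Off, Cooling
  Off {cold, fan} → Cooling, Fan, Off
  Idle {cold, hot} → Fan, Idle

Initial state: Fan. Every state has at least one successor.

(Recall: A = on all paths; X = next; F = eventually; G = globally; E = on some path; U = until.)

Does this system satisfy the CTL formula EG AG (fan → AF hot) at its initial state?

States satisfying AG (fan → AF hot): ∅.
States satisfying EG AG (fan → AF hot): ∅.
No suitable path/successor from Fan witnesses the formula.
Fan ∉ Sat(EG AG (fan → AF hot)).

Does not hold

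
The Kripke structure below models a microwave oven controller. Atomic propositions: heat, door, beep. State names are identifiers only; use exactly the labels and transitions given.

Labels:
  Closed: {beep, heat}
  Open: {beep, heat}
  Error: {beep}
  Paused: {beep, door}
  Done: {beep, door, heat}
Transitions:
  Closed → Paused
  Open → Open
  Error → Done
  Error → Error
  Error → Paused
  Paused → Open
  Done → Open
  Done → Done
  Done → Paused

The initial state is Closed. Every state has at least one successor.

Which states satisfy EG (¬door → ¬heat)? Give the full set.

States satisfying ¬door → ¬heat: {Error, Paused, Done}.
States satisfying EG (¬door → ¬heat): {Error, Done}.

{Error, Done}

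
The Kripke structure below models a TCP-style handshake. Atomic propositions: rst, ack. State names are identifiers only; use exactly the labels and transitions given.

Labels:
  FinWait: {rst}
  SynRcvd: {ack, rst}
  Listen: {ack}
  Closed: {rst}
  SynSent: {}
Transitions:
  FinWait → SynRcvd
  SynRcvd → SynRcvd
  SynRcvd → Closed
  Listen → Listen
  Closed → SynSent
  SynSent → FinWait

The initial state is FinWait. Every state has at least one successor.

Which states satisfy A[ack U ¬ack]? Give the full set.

{FinWait, Closed, SynSent}

States satisfying ack: {SynRcvd, Listen}.
States satisfying ¬ack: {FinWait, Closed, SynSent}.
States satisfying A[ack U ¬ack]: {FinWait, Closed, SynSent}.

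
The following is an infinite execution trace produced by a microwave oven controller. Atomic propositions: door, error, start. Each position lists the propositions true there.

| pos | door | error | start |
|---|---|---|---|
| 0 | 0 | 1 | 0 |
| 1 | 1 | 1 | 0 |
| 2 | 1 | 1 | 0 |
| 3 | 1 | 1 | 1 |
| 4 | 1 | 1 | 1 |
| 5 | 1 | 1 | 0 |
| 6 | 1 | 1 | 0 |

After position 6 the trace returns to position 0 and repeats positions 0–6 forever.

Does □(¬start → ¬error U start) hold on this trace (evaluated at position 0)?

¬start → ¬error U start must hold at every position from 0 onward. It fails at position 0, so □(¬start → ¬error U start) is false.
Positions where ¬start holds: 0, 1, 2, 5, 6.
Check ¬error U start at each: 0→fails, 1→fails, 2→fails, 5→fails, 6→fails.

No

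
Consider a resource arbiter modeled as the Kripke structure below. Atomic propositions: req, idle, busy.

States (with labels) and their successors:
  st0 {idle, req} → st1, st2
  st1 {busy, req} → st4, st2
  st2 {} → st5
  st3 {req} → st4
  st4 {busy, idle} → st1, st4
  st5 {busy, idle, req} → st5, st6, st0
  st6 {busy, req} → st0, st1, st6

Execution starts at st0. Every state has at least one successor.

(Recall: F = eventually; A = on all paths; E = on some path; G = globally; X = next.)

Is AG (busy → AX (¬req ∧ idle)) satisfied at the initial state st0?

No

States satisfying busy → AX (¬req ∧ idle): {st0, st2, st3}.
States satisfying AG (busy → AX (¬req ∧ idle)): ∅.
st1 is reachable from st0 and violates busy → AX (¬req ∧ idle), so AG fails at st0.
st0 ∉ Sat(AG (busy → AX (¬req ∧ idle))).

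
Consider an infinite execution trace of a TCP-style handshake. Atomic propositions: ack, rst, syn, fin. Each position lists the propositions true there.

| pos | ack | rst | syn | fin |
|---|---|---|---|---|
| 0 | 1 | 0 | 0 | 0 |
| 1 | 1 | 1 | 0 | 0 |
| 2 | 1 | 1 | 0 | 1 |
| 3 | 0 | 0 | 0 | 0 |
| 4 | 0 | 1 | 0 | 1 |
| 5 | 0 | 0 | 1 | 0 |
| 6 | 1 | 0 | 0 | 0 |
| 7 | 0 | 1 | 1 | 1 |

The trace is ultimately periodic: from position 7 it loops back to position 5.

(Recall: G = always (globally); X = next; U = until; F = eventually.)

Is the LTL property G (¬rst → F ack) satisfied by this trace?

Satisfied

¬rst → F ack holds at every position 0..7, and those are all positions ever visited, so G (¬rst → F ack) holds.
Positions where ¬rst holds: 0, 3, 5, 6.
Check F ack at each: 0→ok, 3→ok, 5→ok, 6→ok.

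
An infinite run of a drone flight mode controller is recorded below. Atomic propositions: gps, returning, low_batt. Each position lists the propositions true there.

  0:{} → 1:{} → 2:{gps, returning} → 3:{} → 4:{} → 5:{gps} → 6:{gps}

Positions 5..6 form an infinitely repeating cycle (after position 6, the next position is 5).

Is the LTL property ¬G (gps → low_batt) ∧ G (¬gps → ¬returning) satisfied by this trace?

¬gps → ¬returning holds at every position 0..6, and those are all positions ever visited, so G (¬gps → ¬returning) holds.
Positions where ¬gps holds: 0, 1, 3, 4.
Check ¬returning at each: 0→ok, 1→ok, 3→ok, 4→ok.
At position 0: ¬G (gps → low_batt) is true; G (¬gps → ¬returning) is true; so ¬G (gps → low_batt) ∧ G (¬gps → ¬returning) is true.

Satisfied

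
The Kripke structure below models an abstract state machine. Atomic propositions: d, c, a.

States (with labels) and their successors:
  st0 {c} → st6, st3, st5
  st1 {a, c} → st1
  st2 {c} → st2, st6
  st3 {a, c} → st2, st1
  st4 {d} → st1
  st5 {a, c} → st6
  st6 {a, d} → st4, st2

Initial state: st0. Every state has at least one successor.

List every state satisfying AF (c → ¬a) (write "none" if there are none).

{st0, st2, st4, st5, st6}

States satisfying c → ¬a: {st0, st2, st4, st6}.
States satisfying AF (c → ¬a): {st0, st2, st4, st5, st6}.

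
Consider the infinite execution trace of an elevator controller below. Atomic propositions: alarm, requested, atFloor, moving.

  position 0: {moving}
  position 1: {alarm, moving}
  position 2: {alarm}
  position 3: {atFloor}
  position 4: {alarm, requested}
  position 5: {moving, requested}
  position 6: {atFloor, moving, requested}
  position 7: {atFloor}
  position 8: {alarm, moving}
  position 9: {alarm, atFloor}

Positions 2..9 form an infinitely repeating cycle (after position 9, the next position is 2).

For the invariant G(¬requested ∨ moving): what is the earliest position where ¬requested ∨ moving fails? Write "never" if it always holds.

Check ¬requested ∨ moving at each position in order: 0 ✓, 1 ✓, 2 ✓, 3 ✓.
At position 4 the labels are {alarm, requested}, so ¬requested ∨ moving is false there. This is the first violation.

4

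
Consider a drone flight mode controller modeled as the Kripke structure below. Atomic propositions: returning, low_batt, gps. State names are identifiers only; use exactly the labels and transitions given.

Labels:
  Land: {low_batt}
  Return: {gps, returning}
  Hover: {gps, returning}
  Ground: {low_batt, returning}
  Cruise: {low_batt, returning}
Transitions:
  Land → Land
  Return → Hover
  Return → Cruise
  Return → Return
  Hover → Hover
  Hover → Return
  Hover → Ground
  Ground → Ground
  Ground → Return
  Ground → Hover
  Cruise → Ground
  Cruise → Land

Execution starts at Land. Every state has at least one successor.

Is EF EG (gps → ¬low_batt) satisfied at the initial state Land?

Satisfied

States satisfying EG (gps → ¬low_batt): {Land, Return, Hover, Ground, Cruise}.
States satisfying EF EG (gps → ¬low_batt): {Land, Return, Hover, Ground, Cruise}.
Some path from Land reaches a state where EG (gps → ¬low_batt) holds.
Land ∈ Sat(EF EG (gps → ¬low_batt)).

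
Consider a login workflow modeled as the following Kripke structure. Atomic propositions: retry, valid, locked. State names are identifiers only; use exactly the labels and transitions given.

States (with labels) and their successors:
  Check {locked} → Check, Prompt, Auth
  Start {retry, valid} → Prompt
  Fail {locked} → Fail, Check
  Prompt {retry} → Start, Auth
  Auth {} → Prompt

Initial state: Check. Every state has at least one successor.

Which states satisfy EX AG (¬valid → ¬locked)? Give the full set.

{Check, Start, Prompt, Auth}

States satisfying AG (¬valid → ¬locked): {Start, Prompt, Auth}.
States satisfying EX AG (¬valid → ¬locked): {Check, Start, Prompt, Auth}.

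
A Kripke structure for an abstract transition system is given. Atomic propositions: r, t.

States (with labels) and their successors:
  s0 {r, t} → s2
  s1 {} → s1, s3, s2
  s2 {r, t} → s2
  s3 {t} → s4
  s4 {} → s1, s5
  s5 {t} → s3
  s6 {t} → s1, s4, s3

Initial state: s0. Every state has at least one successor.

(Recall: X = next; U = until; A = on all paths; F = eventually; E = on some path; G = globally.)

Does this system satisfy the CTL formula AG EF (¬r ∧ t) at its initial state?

No

States satisfying EF (¬r ∧ t): {s1, s3, s4, s5, s6}.
States satisfying AG EF (¬r ∧ t): ∅.
s0 is reachable from s0 and violates EF (¬r ∧ t), so AG fails at s0.
s0 ∉ Sat(AG EF (¬r ∧ t)).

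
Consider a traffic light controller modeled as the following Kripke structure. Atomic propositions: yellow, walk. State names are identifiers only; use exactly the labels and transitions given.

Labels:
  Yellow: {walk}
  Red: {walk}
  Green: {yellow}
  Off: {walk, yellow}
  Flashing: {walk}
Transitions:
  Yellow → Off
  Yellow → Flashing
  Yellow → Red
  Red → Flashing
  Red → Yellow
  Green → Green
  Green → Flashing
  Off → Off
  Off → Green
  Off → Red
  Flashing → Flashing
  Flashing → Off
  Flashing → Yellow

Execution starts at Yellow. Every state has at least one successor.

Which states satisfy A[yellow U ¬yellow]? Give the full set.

{Yellow, Red, Flashing}

States satisfying yellow: {Green, Off}.
States satisfying ¬yellow: {Yellow, Red, Flashing}.
States satisfying A[yellow U ¬yellow]: {Yellow, Red, Flashing}.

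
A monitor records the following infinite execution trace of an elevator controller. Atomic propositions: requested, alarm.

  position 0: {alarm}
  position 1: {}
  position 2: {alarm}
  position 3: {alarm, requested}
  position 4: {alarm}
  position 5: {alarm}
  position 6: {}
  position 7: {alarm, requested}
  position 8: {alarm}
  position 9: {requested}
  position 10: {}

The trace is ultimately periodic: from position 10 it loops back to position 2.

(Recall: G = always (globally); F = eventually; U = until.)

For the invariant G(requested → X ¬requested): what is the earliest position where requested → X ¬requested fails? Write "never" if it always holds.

never

requested → X ¬requested holds at every position 0..10, and those are all the positions the trace ever visits, so the invariant G(requested → X ¬requested) is never violated.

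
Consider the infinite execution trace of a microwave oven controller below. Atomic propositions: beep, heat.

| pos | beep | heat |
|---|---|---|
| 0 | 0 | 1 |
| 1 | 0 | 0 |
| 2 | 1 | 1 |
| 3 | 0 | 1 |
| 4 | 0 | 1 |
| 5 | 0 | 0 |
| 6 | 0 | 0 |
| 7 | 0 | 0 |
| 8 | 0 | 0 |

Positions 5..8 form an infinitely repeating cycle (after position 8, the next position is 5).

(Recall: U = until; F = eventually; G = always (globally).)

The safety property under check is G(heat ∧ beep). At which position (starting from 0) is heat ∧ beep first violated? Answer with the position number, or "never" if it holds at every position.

At position 0 the labels are {heat}, so heat ∧ beep is false there. This is the first violation.

0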